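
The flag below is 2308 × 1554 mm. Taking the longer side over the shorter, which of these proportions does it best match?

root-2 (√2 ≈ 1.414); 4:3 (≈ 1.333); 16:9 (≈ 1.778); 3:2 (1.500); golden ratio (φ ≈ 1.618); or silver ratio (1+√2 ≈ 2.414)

3:2

Ratio = 2308 / 1554 ≈ 1.485.
Distances: root-2 1.414 (Δ 0.071); 4:3 1.333 (Δ 0.152); 16:9 1.778 (Δ 0.293); 3:2 1.500 (Δ 0.015); golden ratio 1.618 (Δ 0.133); silver ratio 2.414 (Δ 0.929).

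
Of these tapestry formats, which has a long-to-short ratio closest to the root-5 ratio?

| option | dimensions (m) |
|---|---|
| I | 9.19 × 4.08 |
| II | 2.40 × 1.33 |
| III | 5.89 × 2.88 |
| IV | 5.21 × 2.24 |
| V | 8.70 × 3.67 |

Ratios (long/short): I ≈ 2.252; II ≈ 1.805; III ≈ 2.045; IV ≈ 2.326; V ≈ 2.371.
root-5 ≈ 2.236; option I is nearest (Δ 0.016).

I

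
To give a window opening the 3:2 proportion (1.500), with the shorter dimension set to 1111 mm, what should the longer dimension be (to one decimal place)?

3:2 = 1.50000.
Longer side = 1111 × 1.50000 ≈ 1666.500 → 1666.5 mm.

1666.5 mm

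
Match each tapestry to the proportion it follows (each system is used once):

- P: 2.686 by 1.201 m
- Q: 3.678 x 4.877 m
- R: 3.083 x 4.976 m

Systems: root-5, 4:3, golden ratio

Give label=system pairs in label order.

Ratios: P ≈ 2.236; Q ≈ 1.326; R ≈ 1.614.
Targets: root-5 ≈ 2.236; 4:3 ≈ 1.333; golden ratio ≈ 1.618.

P=root-5, Q=4:3, R=golden ratio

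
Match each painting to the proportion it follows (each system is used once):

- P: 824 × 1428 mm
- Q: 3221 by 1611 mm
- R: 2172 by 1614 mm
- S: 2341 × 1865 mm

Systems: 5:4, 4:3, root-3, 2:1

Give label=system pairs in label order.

P=root-3, Q=2:1, R=4:3, S=5:4

Ratios: P ≈ 1.733; Q ≈ 1.999; R ≈ 1.346; S ≈ 1.255.
Targets: 5:4 ≈ 1.250; 4:3 ≈ 1.333; root-3 ≈ 1.732; 2:1 ≈ 2.000.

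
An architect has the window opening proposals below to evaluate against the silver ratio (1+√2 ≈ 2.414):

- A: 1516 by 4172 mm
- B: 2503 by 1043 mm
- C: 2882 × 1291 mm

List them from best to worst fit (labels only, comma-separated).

B, C, A

Ratios: A = 4172 / 1516 ≈ 2.752; B = 2503 / 1043 ≈ 2.400; C = 2882 / 1291 ≈ 2.232.
|Δ from 2.414|: A 0.338; B 0.014; C 0.182.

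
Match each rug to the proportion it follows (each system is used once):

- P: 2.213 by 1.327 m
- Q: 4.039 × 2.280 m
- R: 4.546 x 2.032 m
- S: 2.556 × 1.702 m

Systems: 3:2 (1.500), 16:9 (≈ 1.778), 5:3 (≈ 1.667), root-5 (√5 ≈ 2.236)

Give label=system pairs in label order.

P = 2.213/1.327 ≈ 1.668 → 5:3 (1.667)
Q = 4.039/2.280 ≈ 1.771 → 16:9 (1.778)
R = 4.546/2.032 ≈ 2.237 → root-5 (2.236)
S = 2.556/1.702 ≈ 1.502 → 3:2 (1.500)

P=5:3, Q=16:9, R=root-5, S=3:2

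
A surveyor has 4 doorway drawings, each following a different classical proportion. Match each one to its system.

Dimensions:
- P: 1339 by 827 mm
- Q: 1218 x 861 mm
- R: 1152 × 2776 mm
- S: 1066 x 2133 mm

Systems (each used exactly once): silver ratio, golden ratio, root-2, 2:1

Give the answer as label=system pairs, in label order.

P=golden ratio, Q=root-2, R=silver ratio, S=2:1

P = 1339/827 ≈ 1.619 → golden ratio (1.618)
Q = 1218/861 ≈ 1.415 → root-2 (1.414)
R = 2776/1152 ≈ 2.410 → silver ratio (2.414)
S = 2133/1066 ≈ 2.001 → 2:1 (2.000)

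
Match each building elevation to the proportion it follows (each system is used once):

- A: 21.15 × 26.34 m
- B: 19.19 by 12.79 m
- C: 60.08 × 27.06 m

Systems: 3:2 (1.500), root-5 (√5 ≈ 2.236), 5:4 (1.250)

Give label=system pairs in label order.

A=5:4, B=3:2, C=root-5

Ratios: A ≈ 1.245; B ≈ 1.500; C ≈ 2.220.
Targets: 3:2 ≈ 1.500; root-5 ≈ 2.236; 5:4 ≈ 1.250.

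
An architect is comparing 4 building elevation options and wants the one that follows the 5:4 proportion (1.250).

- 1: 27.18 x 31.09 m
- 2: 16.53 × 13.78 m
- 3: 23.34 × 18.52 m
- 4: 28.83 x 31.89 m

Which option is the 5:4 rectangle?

Ratios (long/short): 1 ≈ 1.144; 2 ≈ 1.200; 3 ≈ 1.260; 4 ≈ 1.106.
5:4 ≈ 1.250; option 3 is nearest (Δ 0.010).

3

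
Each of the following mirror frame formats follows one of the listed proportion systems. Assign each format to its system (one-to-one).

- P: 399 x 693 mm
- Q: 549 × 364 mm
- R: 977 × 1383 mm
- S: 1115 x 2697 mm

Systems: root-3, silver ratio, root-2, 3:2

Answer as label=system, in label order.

P=root-3, Q=3:2, R=root-2, S=silver ratio

P = 693/399 ≈ 1.737 → root-3 (1.732)
Q = 549/364 ≈ 1.508 → 3:2 (1.500)
R = 1383/977 ≈ 1.416 → root-2 (1.414)
S = 2697/1115 ≈ 2.419 → silver ratio (2.414)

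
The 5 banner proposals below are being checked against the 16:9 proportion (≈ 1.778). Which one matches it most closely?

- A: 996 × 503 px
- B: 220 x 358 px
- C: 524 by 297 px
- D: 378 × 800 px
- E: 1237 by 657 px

Ratios (long/short): A ≈ 1.980; B ≈ 1.627; C ≈ 1.764; D ≈ 2.116; E ≈ 1.883.
16:9 ≈ 1.778; option C is nearest (Δ 0.014).

C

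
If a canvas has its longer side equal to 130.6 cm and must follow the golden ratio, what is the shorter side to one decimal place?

80.7 cm

golden ratio ≈ 1.61803.
Shorter side = 130.6 ÷ 1.61803 ≈ 80.715 → 80.7 cm.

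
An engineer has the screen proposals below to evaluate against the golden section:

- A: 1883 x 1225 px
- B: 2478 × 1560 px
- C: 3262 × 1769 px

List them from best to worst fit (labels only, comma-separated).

B, A, C

Ratios: A = 1883 / 1225 ≈ 1.537; B = 2478 / 1560 ≈ 1.588; C = 3262 / 1769 ≈ 1.844.
|Δ from 1.618|: A 0.081; B 0.030; C 0.226.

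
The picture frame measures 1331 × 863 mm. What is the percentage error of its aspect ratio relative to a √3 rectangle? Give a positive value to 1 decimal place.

11.0%

Ratio = 1331 / 863 ≈ 1.5423.
Ideal root-3 ≈ 1.7321. |1.5423 − 1.7321| / 1.7321 ≈ 10.96% → 11.0%.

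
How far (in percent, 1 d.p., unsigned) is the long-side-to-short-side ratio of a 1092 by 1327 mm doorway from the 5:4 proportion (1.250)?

Ratio = 1327 / 1092 ≈ 1.2152.
Ideal 5:4 = 1.2500. |1.2152 − 1.2500| / 1.2500 ≈ 2.78% → 2.8%.

2.8%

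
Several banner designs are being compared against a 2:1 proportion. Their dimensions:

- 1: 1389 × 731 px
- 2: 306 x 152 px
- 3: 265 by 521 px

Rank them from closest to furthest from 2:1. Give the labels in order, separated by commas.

2, 3, 1

1: 1389/731 ≈ 1.900 → |1.900 − 2.000| = 0.100
2: 306/152 ≈ 2.013 → |2.013 − 2.000| = 0.013
3: 521/265 ≈ 1.966 → |1.966 − 2.000| = 0.034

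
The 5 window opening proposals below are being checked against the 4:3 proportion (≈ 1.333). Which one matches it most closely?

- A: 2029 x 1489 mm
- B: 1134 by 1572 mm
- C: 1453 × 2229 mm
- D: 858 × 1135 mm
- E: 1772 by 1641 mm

Target 4:3 ≈ 1.333.
A: 1.363 (Δ0.030)  B: 1.386 (Δ0.053)  C: 1.534 (Δ0.201)  D: 1.323 (Δ0.010)  E: 1.080 (Δ0.253)

D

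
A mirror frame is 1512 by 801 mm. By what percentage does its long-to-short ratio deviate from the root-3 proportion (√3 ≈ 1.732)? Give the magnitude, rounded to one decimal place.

Ratio = 1512 / 801 ≈ 1.8876.
Ideal root-3 ≈ 1.7321. |1.8876 − 1.7321| / 1.7321 ≈ 8.98% → 9.0%.

9.0%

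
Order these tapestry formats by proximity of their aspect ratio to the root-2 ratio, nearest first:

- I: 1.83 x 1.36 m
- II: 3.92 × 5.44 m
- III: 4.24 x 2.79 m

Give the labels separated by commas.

II, I, III

I: 1.83/1.36 ≈ 1.346 → |1.346 − 1.414| = 0.068
II: 5.44/3.92 ≈ 1.388 → |1.388 − 1.414| = 0.026
III: 4.24/2.79 ≈ 1.520 → |1.520 − 1.414| = 0.106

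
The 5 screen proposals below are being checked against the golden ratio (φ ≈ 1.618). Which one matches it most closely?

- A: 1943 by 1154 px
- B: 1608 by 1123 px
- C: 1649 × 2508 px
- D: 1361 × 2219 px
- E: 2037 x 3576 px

D

Ratios (long/short): A ≈ 1.684; B ≈ 1.432; C ≈ 1.521; D ≈ 1.630; E ≈ 1.756.
golden ratio ≈ 1.618; option D is nearest (Δ 0.012).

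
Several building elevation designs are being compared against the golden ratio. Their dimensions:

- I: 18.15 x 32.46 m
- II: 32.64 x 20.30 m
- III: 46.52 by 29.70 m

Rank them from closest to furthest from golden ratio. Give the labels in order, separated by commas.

II, III, I

I: 32.46/18.15 ≈ 1.788 → |1.788 − 1.618| = 0.170
II: 32.64/20.30 ≈ 1.608 → |1.608 − 1.618| = 0.010
III: 46.52/29.70 ≈ 1.566 → |1.566 − 1.618| = 0.052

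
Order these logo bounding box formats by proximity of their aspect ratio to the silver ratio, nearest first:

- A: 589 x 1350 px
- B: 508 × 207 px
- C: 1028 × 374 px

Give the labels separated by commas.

B, A, C

Ratios: A = 1350 / 589 ≈ 2.292; B = 508 / 207 ≈ 2.454; C = 1028 / 374 ≈ 2.749.
|Δ from 2.414|: A 0.122; B 0.040; C 0.335.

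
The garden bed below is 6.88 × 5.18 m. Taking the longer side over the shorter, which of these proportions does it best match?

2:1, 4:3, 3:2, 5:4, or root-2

4:3

6.88/5.18 ≈ 1.328. Nearest candidates are 4:3 (1.333, off by 0.005) and 5:4 (1.250, off by 0.078).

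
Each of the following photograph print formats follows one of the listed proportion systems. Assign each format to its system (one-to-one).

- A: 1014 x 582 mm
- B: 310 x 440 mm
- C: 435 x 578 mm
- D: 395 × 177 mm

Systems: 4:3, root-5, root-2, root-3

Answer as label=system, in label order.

A=root-3, B=root-2, C=4:3, D=root-5

A = 1014/582 ≈ 1.742 → root-3 (1.732)
B = 440/310 ≈ 1.419 → root-2 (1.414)
C = 578/435 ≈ 1.329 → 4:3 (1.333)
D = 395/177 ≈ 2.232 → root-5 (2.236)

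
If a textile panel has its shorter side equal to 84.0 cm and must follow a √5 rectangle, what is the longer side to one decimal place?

root-5 ≈ 2.23607.
Longer side = 84.0 × 2.23607 ≈ 187.830 → 187.8 cm.

187.8 cm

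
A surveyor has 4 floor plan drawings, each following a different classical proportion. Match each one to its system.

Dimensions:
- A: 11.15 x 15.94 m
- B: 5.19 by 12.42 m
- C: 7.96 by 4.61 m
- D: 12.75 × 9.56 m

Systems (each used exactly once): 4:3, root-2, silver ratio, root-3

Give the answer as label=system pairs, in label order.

A=root-2, B=silver ratio, C=root-3, D=4:3

A = 15.94/11.15 ≈ 1.430 → root-2 (1.414)
B = 12.42/5.19 ≈ 2.393 → silver ratio (2.414)
C = 7.96/4.61 ≈ 1.727 → root-3 (1.732)
D = 12.75/9.56 ≈ 1.334 → 4:3 (1.333)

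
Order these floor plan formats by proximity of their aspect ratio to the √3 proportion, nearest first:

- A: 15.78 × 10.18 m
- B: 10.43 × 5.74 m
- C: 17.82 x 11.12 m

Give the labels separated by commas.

Ratios: A = 15.78 / 10.18 ≈ 1.550; B = 10.43 / 5.74 ≈ 1.817; C = 17.82 / 11.12 ≈ 1.603.
|Δ from 1.732|: A 0.182; B 0.085; C 0.129.

B, C, A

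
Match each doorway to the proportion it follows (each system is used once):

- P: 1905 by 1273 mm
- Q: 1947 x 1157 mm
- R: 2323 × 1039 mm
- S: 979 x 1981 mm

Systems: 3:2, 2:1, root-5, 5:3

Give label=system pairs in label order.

Ratios: P ≈ 1.496; Q ≈ 1.683; R ≈ 2.236; S ≈ 2.023.
Targets: 3:2 ≈ 1.500; 2:1 ≈ 2.000; root-5 ≈ 2.236; 5:3 ≈ 1.667.

P=3:2, Q=5:3, R=root-5, S=2:1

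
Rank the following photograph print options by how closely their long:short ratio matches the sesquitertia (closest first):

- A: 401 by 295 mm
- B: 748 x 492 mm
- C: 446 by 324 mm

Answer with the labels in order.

Ratios: A = 401 / 295 ≈ 1.359; B = 748 / 492 ≈ 1.520; C = 446 / 324 ≈ 1.377.
|Δ from 1.333|: A 0.026; B 0.187; C 0.044.

A, C, B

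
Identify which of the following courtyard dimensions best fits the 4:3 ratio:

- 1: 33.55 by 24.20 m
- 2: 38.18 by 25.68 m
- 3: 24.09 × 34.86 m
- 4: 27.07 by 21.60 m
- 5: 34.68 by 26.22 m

5

Target 4:3 ≈ 1.333.
1: 1.386 (Δ0.053)  2: 1.487 (Δ0.154)  3: 1.447 (Δ0.114)  4: 1.253 (Δ0.080)  5: 1.323 (Δ0.010)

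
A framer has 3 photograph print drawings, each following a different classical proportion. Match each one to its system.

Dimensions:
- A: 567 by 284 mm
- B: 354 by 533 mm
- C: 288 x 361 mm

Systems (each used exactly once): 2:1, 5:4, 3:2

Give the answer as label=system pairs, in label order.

A = 567/284 ≈ 1.996 → 2:1 (2.000)
B = 533/354 ≈ 1.506 → 3:2 (1.500)
C = 361/288 ≈ 1.253 → 5:4 (1.250)

A=2:1, B=3:2, C=5:4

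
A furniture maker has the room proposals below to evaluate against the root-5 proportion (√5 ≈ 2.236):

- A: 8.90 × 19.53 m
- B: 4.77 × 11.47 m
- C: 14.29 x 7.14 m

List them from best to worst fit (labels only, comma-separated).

Ratios: A = 19.53 / 8.90 ≈ 2.194; B = 11.47 / 4.77 ≈ 2.405; C = 14.29 / 7.14 ≈ 2.001.
|Δ from 2.236|: A 0.042; B 0.169; C 0.235.

A, B, C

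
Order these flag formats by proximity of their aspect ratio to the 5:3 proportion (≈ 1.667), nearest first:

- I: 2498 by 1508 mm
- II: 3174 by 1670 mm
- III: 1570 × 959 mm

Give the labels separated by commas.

I, III, II

Ratios: I = 2498 / 1508 ≈ 1.656; II = 3174 / 1670 ≈ 1.901; III = 1570 / 959 ≈ 1.637.
|Δ from 1.667|: I 0.011; II 0.234; III 0.030.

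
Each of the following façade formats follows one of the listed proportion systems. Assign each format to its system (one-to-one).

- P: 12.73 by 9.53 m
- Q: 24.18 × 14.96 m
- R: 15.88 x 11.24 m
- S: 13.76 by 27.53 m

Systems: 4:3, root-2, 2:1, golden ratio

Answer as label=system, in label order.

P=4:3, Q=golden ratio, R=root-2, S=2:1

Ratios: P ≈ 1.336; Q ≈ 1.616; R ≈ 1.413; S ≈ 2.001.
Targets: 4:3 ≈ 1.333; root-2 ≈ 1.414; 2:1 ≈ 2.000; golden ratio ≈ 1.618.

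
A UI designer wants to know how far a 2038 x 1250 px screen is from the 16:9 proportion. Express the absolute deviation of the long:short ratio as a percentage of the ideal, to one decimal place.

Ratio = 2038 / 1250 ≈ 1.6304.
Ideal 16:9 ≈ 1.7778. |1.6304 − 1.7778| / 1.7778 ≈ 8.29% → 8.3%.

8.3%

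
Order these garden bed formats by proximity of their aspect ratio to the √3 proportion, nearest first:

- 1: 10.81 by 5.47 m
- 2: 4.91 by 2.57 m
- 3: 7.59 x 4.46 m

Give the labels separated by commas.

1: 10.81/5.47 ≈ 1.976 → |1.976 − 1.732| = 0.244
2: 4.91/2.57 ≈ 1.911 → |1.911 − 1.732| = 0.179
3: 7.59/4.46 ≈ 1.702 → |1.702 − 1.732| = 0.030

3, 2, 1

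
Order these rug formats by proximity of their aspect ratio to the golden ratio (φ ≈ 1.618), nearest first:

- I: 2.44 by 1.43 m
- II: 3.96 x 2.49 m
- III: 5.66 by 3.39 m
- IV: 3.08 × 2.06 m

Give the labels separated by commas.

Ratios: I = 2.44 / 1.43 ≈ 1.706; II = 3.96 / 2.49 ≈ 1.590; III = 5.66 / 3.39 ≈ 1.670; IV = 3.08 / 2.06 ≈ 1.495.
|Δ from 1.618|: I 0.088; II 0.028; III 0.052; IV 0.123.

II, III, I, IV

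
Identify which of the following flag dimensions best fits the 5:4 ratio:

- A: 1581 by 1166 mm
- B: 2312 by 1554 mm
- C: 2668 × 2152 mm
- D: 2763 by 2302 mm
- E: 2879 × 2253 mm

C

Ratios (long/short): A ≈ 1.356; B ≈ 1.488; C ≈ 1.240; D ≈ 1.200; E ≈ 1.278.
5:4 ≈ 1.250; option C is nearest (Δ 0.010).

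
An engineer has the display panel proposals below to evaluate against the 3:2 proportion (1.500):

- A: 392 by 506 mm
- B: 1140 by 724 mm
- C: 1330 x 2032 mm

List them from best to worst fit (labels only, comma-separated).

C, B, A

Ratios: A = 506 / 392 ≈ 1.291; B = 1140 / 724 ≈ 1.575; C = 2032 / 1330 ≈ 1.528.
|Δ from 1.500|: A 0.209; B 0.075; C 0.028.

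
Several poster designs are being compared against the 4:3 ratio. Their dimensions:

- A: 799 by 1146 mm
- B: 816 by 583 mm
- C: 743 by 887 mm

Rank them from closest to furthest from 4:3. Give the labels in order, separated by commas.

Ratios: A = 1146 / 799 ≈ 1.434; B = 816 / 583 ≈ 1.400; C = 887 / 743 ≈ 1.194.
|Δ from 1.333|: A 0.101; B 0.067; C 0.139.

B, A, C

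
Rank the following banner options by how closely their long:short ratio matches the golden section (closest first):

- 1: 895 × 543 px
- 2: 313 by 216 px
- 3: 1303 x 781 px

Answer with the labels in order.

1: 895/543 ≈ 1.648 → |1.648 − 1.618| = 0.030
2: 313/216 ≈ 1.449 → |1.449 − 1.618| = 0.169
3: 1303/781 ≈ 1.668 → |1.668 − 1.618| = 0.050

1, 3, 2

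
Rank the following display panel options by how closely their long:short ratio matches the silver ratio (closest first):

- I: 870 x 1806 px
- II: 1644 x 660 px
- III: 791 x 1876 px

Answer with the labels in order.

Ratios: I = 1806 / 870 ≈ 2.076; II = 1644 / 660 ≈ 2.491; III = 1876 / 791 ≈ 2.372.
|Δ from 2.414|: I 0.338; II 0.077; III 0.042.

III, II, I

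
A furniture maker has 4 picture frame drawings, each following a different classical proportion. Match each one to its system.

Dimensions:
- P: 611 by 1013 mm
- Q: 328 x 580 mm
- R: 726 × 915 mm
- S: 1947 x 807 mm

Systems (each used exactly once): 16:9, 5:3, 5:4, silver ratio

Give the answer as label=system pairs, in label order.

P=5:3, Q=16:9, R=5:4, S=silver ratio

P = 1013/611 ≈ 1.658 → 5:3 (1.667)
Q = 580/328 ≈ 1.768 → 16:9 (1.778)
R = 915/726 ≈ 1.260 → 5:4 (1.250)
S = 1947/807 ≈ 2.413 → silver ratio (2.414)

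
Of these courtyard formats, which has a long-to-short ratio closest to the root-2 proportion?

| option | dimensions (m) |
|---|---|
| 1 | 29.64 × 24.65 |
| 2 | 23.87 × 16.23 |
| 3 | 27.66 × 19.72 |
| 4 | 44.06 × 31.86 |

Target root-2 ≈ 1.414.
1: 1.202 (Δ0.212)  2: 1.471 (Δ0.057)  3: 1.403 (Δ0.011)  4: 1.383 (Δ0.031)

3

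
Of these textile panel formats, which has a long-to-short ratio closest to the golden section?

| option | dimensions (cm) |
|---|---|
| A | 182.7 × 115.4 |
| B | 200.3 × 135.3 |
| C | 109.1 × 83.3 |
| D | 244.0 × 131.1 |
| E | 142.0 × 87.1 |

E

Ratios (long/short): A ≈ 1.583; B ≈ 1.480; C ≈ 1.310; D ≈ 1.861; E ≈ 1.630.
golden ratio ≈ 1.618; option E is nearest (Δ 0.012).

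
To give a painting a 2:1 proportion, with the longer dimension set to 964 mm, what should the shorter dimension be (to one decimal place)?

2:1 = 2.00000.
Shorter side = 964 ÷ 2.00000 ≈ 482.000 → 482.0 mm.

482.0 mm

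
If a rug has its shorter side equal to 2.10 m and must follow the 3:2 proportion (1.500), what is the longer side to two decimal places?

3.15 m

3:2 = 1.50000.
Longer side = 2.10 × 1.50000 ≈ 3.1500 → 3.15 m.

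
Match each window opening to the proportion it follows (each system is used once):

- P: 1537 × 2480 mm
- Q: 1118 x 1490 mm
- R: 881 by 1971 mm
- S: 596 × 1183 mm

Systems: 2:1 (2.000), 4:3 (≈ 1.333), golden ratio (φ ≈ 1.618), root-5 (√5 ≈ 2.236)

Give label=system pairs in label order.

Ratios: P ≈ 1.614; Q ≈ 1.333; R ≈ 2.237; S ≈ 1.985.
Targets: 2:1 ≈ 2.000; 4:3 ≈ 1.333; golden ratio ≈ 1.618; root-5 ≈ 2.236.

P=golden ratio, Q=4:3, R=root-5, S=2:1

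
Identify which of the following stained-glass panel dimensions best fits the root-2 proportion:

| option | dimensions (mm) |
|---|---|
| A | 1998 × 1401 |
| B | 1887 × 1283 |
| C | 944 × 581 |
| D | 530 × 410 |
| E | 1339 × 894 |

Ratios (long/short): A ≈ 1.426; B ≈ 1.471; C ≈ 1.625; D ≈ 1.293; E ≈ 1.498.
root-2 ≈ 1.414; option A is nearest (Δ 0.012).

A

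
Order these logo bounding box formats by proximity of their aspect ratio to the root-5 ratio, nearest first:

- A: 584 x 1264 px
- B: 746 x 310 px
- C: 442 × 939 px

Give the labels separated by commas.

A, C, B

Ratios: A = 1264 / 584 ≈ 2.164; B = 746 / 310 ≈ 2.406; C = 939 / 442 ≈ 2.124.
|Δ from 2.236|: A 0.072; B 0.170; C 0.112.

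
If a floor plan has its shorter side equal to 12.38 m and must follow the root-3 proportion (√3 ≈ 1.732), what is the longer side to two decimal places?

root-3 ≈ 1.73205.
Longer side = 12.38 × 1.73205 ≈ 21.4428 → 21.44 m.

21.44 m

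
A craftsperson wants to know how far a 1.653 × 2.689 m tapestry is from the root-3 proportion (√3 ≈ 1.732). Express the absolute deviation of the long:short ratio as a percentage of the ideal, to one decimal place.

6.1%

Ratio = 2.689 / 1.653 ≈ 1.6267.
Ideal root-3 ≈ 1.7321. |1.6267 − 1.7321| / 1.7321 ≈ 6.09% → 6.1%.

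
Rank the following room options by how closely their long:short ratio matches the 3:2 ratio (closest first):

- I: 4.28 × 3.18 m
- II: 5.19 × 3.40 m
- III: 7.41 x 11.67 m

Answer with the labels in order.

Ratios: I = 4.28 / 3.18 ≈ 1.346; II = 5.19 / 3.40 ≈ 1.526; III = 11.67 / 7.41 ≈ 1.575.
|Δ from 1.500|: I 0.154; II 0.026; III 0.075.

II, III, I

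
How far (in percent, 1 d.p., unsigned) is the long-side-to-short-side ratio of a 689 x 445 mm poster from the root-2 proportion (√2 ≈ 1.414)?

Ratio = 689 / 445 ≈ 1.5483.
Ideal root-2 ≈ 1.4142. |1.5483 − 1.4142| / 1.4142 ≈ 9.48% → 9.5%.

9.5%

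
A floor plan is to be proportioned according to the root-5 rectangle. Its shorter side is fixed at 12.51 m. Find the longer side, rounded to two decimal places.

27.97 m

root-5 ≈ 2.23607.
Longer side = 12.51 × 2.23607 ≈ 27.9732 → 27.97 m.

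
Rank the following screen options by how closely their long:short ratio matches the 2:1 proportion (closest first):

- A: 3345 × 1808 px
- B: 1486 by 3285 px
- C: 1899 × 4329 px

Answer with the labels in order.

A, B, C

A: 3345/1808 ≈ 1.850 → |1.850 − 2.000| = 0.150
B: 3285/1486 ≈ 2.211 → |2.211 − 2.000| = 0.211
C: 4329/1899 ≈ 2.280 → |2.280 − 2.000| = 0.280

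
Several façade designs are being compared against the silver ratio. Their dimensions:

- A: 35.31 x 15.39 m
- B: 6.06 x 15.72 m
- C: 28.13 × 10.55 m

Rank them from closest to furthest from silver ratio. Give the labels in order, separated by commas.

Ratios: A = 35.31 / 15.39 ≈ 2.294; B = 15.72 / 6.06 ≈ 2.594; C = 28.13 / 10.55 ≈ 2.666.
|Δ from 2.414|: A 0.120; B 0.180; C 0.252.

A, B, C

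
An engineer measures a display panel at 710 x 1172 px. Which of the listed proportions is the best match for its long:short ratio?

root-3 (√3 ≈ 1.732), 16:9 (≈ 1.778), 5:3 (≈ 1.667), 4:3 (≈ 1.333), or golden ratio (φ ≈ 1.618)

1172/710 ≈ 1.651. Nearest candidates are 5:3 (1.667, off by 0.016) and golden ratio (1.618, off by 0.033).

5:3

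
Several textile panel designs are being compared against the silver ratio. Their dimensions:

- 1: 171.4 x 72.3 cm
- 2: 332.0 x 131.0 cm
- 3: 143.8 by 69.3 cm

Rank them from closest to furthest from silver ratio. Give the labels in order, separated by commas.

1, 2, 3

1: 171.4/72.3 ≈ 2.371 → |2.371 − 2.414| = 0.043
2: 332.0/131.0 ≈ 2.534 → |2.534 − 2.414| = 0.120
3: 143.8/69.3 ≈ 2.075 → |2.075 − 2.414| = 0.339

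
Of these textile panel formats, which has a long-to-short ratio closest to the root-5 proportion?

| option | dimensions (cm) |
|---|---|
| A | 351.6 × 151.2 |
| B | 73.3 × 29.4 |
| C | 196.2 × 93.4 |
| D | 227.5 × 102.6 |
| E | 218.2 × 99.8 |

D

Ratios (long/short): A ≈ 2.325; B ≈ 2.493; C ≈ 2.101; D ≈ 2.217; E ≈ 2.186.
root-5 ≈ 2.236; option D is nearest (Δ 0.019).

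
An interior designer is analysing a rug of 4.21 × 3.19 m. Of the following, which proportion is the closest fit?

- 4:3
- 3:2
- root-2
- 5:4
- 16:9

4.21/3.19 ≈ 1.320. Nearest candidates are 4:3 (1.333, off by 0.013) and 5:4 (1.250, off by 0.070).

4:3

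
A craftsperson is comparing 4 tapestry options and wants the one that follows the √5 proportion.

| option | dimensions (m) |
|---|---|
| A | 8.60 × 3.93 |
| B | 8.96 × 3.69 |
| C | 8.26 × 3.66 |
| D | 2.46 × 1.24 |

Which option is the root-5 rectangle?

Ratios (long/short): A ≈ 2.188; B ≈ 2.428; C ≈ 2.257; D ≈ 1.984.
root-5 ≈ 2.236; option C is nearest (Δ 0.021).

C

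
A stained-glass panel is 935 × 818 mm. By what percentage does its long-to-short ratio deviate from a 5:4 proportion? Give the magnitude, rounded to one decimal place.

8.6%

Ratio = 935 / 818 ≈ 1.1430.
Ideal 5:4 = 1.2500. |1.1430 − 1.2500| / 1.2500 ≈ 8.56% → 8.6%.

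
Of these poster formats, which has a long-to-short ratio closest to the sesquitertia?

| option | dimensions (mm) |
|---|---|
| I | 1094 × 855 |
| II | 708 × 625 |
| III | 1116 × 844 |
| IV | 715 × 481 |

Ratios (long/short): I ≈ 1.280; II ≈ 1.133; III ≈ 1.322; IV ≈ 1.486.
4:3 ≈ 1.333; option III is nearest (Δ 0.011).

III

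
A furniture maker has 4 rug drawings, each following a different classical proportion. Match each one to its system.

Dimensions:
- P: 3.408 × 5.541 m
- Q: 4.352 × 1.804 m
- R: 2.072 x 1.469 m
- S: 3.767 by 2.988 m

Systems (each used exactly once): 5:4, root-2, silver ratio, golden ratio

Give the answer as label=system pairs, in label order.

P=golden ratio, Q=silver ratio, R=root-2, S=5:4

Ratios: P ≈ 1.626; Q ≈ 2.412; R ≈ 1.410; S ≈ 1.261.
Targets: 5:4 ≈ 1.250; root-2 ≈ 1.414; silver ratio ≈ 2.414; golden ratio ≈ 1.618.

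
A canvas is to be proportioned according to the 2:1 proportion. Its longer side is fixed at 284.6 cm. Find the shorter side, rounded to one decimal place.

2:1 = 2.00000.
Shorter side = 284.6 ÷ 2.00000 ≈ 142.300 → 142.3 cm.

142.3 cm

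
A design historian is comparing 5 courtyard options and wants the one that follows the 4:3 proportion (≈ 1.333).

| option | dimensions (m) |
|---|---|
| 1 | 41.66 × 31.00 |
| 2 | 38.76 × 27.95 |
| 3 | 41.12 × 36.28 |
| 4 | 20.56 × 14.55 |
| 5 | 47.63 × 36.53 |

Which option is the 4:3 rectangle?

1

Target 4:3 ≈ 1.333.
1: 1.344 (Δ0.011)  2: 1.387 (Δ0.054)  3: 1.133 (Δ0.200)  4: 1.413 (Δ0.080)  5: 1.304 (Δ0.029)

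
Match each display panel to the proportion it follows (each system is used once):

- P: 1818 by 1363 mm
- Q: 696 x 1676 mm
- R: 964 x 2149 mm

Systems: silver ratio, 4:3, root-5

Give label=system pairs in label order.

Ratios: P ≈ 1.334; Q ≈ 2.408; R ≈ 2.229.
Targets: silver ratio ≈ 2.414; 4:3 ≈ 1.333; root-5 ≈ 2.236.

P=4:3, Q=silver ratio, R=root-5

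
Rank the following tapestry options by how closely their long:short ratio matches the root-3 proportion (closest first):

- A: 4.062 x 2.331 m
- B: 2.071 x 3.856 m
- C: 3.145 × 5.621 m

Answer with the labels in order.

A, C, B

Ratios: A = 4.062 / 2.331 ≈ 1.743; B = 3.856 / 2.071 ≈ 1.862; C = 5.621 / 3.145 ≈ 1.787.
|Δ from 1.732|: A 0.011; B 0.130; C 0.055.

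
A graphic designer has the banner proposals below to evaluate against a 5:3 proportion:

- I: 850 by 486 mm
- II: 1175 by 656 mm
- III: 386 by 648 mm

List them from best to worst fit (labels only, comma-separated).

Ratios: I = 850 / 486 ≈ 1.749; II = 1175 / 656 ≈ 1.791; III = 648 / 386 ≈ 1.679.
|Δ from 1.667|: I 0.082; II 0.124; III 0.012.

III, I, II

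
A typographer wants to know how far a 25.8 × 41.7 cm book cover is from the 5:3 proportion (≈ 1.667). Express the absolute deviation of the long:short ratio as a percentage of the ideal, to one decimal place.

3.0%

Ratio = 41.7 / 25.8 ≈ 1.6163.
Ideal 5:3 ≈ 1.6667. |1.6163 − 1.6667| / 1.6667 ≈ 3.02% → 3.0%.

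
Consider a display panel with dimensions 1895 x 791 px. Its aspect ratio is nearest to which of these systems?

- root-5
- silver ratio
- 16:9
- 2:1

silver ratio

Ratio = 1895 / 791 ≈ 2.396.
Distances: root-5 2.236 (Δ 0.160); silver ratio 2.414 (Δ 0.018); 16:9 1.778 (Δ 0.618); 2:1 2.000 (Δ 0.396).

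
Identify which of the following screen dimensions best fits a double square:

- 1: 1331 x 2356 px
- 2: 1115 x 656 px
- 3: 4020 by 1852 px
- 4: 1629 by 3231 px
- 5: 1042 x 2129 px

4

Ratios (long/short): 1 ≈ 1.770; 2 ≈ 1.700; 3 ≈ 2.171; 4 ≈ 1.983; 5 ≈ 2.043.
2:1 ≈ 2.000; option 4 is nearest (Δ 0.017).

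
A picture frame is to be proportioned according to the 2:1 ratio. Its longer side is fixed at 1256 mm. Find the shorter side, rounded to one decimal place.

628.0 mm

2:1 = 2.00000.
Shorter side = 1256 ÷ 2.00000 ≈ 628.000 → 628.0 mm.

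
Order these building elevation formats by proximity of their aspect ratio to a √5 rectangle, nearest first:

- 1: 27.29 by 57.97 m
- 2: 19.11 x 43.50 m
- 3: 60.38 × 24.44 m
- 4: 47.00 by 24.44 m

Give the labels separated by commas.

1: 57.97/27.29 ≈ 2.124 → |2.124 − 2.236| = 0.112
2: 43.50/19.11 ≈ 2.276 → |2.276 − 2.236| = 0.040
3: 60.38/24.44 ≈ 2.471 → |2.471 − 2.236| = 0.235
4: 47.00/24.44 ≈ 1.923 → |1.923 − 2.236| = 0.313

2, 1, 3, 4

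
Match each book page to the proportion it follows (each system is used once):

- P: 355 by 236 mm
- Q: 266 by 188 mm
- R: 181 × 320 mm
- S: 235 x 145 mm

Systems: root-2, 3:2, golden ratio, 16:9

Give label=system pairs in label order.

P=3:2, Q=root-2, R=16:9, S=golden ratio

P = 355/236 ≈ 1.504 → 3:2 (1.500)
Q = 266/188 ≈ 1.415 → root-2 (1.414)
R = 320/181 ≈ 1.768 → 16:9 (1.778)
S = 235/145 ≈ 1.621 → golden ratio (1.618)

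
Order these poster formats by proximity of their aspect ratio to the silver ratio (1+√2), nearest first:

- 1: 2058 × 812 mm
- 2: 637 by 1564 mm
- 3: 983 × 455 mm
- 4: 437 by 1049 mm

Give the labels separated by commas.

Ratios: 1 = 2058 / 812 ≈ 2.534; 2 = 1564 / 637 ≈ 2.455; 3 = 983 / 455 ≈ 2.160; 4 = 1049 / 437 ≈ 2.400.
|Δ from 2.414|: 1 0.120; 2 0.041; 3 0.254; 4 0.014.

4, 2, 1, 3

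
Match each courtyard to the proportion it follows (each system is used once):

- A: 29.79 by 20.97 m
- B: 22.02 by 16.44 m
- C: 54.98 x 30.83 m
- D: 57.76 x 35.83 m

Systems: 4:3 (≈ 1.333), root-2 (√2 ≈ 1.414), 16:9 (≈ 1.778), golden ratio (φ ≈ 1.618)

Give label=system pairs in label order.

Ratios: A ≈ 1.421; B ≈ 1.339; C ≈ 1.783; D ≈ 1.612.
Targets: 4:3 ≈ 1.333; root-2 ≈ 1.414; 16:9 ≈ 1.778; golden ratio ≈ 1.618.

A=root-2, B=4:3, C=16:9, D=golden ratio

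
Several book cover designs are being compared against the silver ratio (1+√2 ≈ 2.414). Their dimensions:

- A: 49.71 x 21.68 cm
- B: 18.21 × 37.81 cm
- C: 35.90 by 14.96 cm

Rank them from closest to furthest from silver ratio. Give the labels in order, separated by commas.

C, A, B

Ratios: A = 49.71 / 21.68 ≈ 2.293; B = 37.81 / 18.21 ≈ 2.076; C = 35.90 / 14.96 ≈ 2.400.
|Δ from 2.414|: A 0.121; B 0.338; C 0.014.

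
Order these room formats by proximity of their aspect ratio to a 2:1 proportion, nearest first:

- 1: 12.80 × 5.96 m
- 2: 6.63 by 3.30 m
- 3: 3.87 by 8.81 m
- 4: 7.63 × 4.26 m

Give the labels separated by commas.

1: 12.80/5.96 ≈ 2.148 → |2.148 − 2.000| = 0.148
2: 6.63/3.30 ≈ 2.009 → |2.009 − 2.000| = 0.009
3: 8.81/3.87 ≈ 2.276 → |2.276 − 2.000| = 0.276
4: 7.63/4.26 ≈ 1.791 → |1.791 − 2.000| = 0.209

2, 1, 4, 3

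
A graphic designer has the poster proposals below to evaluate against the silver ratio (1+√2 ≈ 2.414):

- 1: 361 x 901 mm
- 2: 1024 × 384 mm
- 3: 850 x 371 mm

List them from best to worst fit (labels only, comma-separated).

Ratios: 1 = 901 / 361 ≈ 2.496; 2 = 1024 / 384 ≈ 2.667; 3 = 850 / 371 ≈ 2.291.
|Δ from 2.414|: 1 0.082; 2 0.253; 3 0.123.

1, 3, 2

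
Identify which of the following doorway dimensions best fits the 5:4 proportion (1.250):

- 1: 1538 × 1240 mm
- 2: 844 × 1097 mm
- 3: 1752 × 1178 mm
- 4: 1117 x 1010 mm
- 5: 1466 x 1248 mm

1

Ratios (long/short): 1 ≈ 1.240; 2 ≈ 1.300; 3 ≈ 1.487; 4 ≈ 1.106; 5 ≈ 1.175.
5:4 ≈ 1.250; option 1 is nearest (Δ 0.010).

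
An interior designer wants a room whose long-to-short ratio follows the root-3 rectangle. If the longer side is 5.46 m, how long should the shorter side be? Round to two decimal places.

root-3 ≈ 1.73205.
Shorter side = 5.46 ÷ 1.73205 ≈ 3.1523 → 3.15 m.

3.15 m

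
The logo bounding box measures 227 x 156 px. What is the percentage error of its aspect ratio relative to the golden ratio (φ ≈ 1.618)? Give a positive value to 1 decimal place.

Ratio = 227 / 156 ≈ 1.4551.
Ideal golden ratio ≈ 1.6180. |1.4551 − 1.6180| / 1.6180 ≈ 10.07% → 10.1%.

10.1%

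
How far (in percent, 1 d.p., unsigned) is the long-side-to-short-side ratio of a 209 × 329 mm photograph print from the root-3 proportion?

Ratio = 329 / 209 ≈ 1.5742.
Ideal root-3 ≈ 1.7321. |1.5742 − 1.7321| / 1.7321 ≈ 9.12% → 9.1%.

9.1%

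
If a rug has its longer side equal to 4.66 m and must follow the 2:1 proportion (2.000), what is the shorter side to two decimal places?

2.33 m

2:1 = 2.00000.
Shorter side = 4.66 ÷ 2.00000 ≈ 2.3300 → 2.33 m.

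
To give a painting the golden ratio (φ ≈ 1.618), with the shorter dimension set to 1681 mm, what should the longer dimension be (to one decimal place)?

2719.9 mm

golden ratio ≈ 1.61803.
Longer side = 1681 × 1.61803 ≈ 2719.908 → 2719.9 mm.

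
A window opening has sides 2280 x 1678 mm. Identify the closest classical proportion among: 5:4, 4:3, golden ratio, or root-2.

4:3

Ratio = 2280 / 1678 ≈ 1.359.
Distances: 5:4 1.250 (Δ 0.109); 4:3 1.333 (Δ 0.026); golden ratio 1.618 (Δ 0.259); root-2 1.414 (Δ 0.055).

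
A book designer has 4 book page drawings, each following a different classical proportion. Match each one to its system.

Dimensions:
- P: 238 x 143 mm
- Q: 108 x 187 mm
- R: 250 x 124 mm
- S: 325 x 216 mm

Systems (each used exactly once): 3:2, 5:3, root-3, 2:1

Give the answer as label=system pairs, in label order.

Ratios: P ≈ 1.664; Q ≈ 1.731; R ≈ 2.016; S ≈ 1.505.
Targets: 3:2 ≈ 1.500; 5:3 ≈ 1.667; root-3 ≈ 1.732; 2:1 ≈ 2.000.

P=5:3, Q=root-3, R=2:1, S=3:2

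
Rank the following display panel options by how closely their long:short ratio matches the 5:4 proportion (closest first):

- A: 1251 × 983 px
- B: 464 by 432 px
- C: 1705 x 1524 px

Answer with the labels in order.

A, C, B

Ratios: A = 1251 / 983 ≈ 1.273; B = 464 / 432 ≈ 1.074; C = 1705 / 1524 ≈ 1.119.
|Δ from 1.250|: A 0.023; B 0.176; C 0.131.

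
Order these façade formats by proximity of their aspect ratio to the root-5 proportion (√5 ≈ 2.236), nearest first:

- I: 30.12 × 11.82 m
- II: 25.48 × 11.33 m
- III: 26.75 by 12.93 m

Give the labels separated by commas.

II, III, I

Ratios: I = 30.12 / 11.82 ≈ 2.548; II = 25.48 / 11.33 ≈ 2.249; III = 26.75 / 12.93 ≈ 2.069.
|Δ from 2.236|: I 0.312; II 0.013; III 0.167.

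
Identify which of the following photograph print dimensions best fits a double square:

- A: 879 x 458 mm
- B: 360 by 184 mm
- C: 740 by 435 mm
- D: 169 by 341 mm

Ratios (long/short): A ≈ 1.919; B ≈ 1.957; C ≈ 1.701; D ≈ 2.018.
2:1 ≈ 2.000; option D is nearest (Δ 0.018).

D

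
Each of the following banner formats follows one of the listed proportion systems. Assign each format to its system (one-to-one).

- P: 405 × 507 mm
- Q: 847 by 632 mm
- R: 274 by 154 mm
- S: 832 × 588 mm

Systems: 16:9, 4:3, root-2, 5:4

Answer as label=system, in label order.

P=5:4, Q=4:3, R=16:9, S=root-2

Ratios: P ≈ 1.252; Q ≈ 1.340; R ≈ 1.779; S ≈ 1.415.
Targets: 16:9 ≈ 1.778; 4:3 ≈ 1.333; root-2 ≈ 1.414; 5:4 ≈ 1.250.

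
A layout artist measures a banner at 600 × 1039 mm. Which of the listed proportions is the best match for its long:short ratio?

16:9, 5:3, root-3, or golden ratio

1039/600 ≈ 1.732. Nearest candidates are root-3 (1.732, off by 0.000) and 16:9 (1.778, off by 0.046).

root-3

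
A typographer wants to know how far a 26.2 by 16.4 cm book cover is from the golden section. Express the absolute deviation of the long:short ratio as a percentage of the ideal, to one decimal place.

Ratio = 26.2 / 16.4 ≈ 1.5976.
Ideal golden ratio ≈ 1.6180. |1.5976 − 1.6180| / 1.6180 ≈ 1.26% → 1.3%.

1.3%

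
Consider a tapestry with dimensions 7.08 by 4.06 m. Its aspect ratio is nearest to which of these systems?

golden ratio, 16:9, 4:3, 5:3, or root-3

7.08/4.06 ≈ 1.744. Nearest candidates are root-3 (1.732, off by 0.012) and 16:9 (1.778, off by 0.034).

root-3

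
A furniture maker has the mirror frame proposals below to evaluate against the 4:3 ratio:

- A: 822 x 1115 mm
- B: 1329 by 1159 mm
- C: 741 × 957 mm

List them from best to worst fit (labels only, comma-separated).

A, C, B

Ratios: A = 1115 / 822 ≈ 1.356; B = 1329 / 1159 ≈ 1.147; C = 957 / 741 ≈ 1.291.
|Δ from 1.333|: A 0.023; B 0.186; C 0.042.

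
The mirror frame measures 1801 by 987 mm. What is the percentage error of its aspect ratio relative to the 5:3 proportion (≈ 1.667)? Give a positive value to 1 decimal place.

9.5%

Ratio = 1801 / 987 ≈ 1.8247.
Ideal 5:3 ≈ 1.6667. |1.8247 − 1.6667| / 1.6667 ≈ 9.48% → 9.5%.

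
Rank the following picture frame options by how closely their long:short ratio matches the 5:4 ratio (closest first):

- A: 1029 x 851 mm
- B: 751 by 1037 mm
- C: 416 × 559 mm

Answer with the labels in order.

A, C, B

Ratios: A = 1029 / 851 ≈ 1.209; B = 1037 / 751 ≈ 1.381; C = 559 / 416 ≈ 1.344.
|Δ from 1.250|: A 0.041; B 0.131; C 0.094.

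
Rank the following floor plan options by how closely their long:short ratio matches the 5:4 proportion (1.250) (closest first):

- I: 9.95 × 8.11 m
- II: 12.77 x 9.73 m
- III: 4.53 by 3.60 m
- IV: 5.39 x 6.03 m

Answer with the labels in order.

I: 9.95/8.11 ≈ 1.227 → |1.227 − 1.250| = 0.023
II: 12.77/9.73 ≈ 1.312 → |1.312 − 1.250| = 0.062
III: 4.53/3.60 ≈ 1.258 → |1.258 − 1.250| = 0.008
IV: 6.03/5.39 ≈ 1.119 → |1.119 − 1.250| = 0.131

III, I, II, IV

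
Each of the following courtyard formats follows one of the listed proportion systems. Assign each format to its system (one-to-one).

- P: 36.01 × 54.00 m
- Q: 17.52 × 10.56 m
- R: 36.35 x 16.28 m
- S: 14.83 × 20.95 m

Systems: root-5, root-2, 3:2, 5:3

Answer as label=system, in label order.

Ratios: P ≈ 1.500; Q ≈ 1.659; R ≈ 2.233; S ≈ 1.413.
Targets: root-5 ≈ 2.236; root-2 ≈ 1.414; 3:2 ≈ 1.500; 5:3 ≈ 1.667.

P=3:2, Q=5:3, R=root-5, S=root-2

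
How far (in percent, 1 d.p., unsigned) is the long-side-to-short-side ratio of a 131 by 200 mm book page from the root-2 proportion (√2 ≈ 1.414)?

8.0%

Ratio = 200 / 131 ≈ 1.5267.
Ideal root-2 ≈ 1.4142. |1.5267 − 1.4142| / 1.4142 ≈ 7.96% → 8.0%.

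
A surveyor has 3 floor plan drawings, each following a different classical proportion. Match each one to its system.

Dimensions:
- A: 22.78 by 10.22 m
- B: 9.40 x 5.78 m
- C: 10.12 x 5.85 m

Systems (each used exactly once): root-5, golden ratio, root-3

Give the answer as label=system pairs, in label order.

A = 22.78/10.22 ≈ 2.229 → root-5 (2.236)
B = 9.40/5.78 ≈ 1.626 → golden ratio (1.618)
C = 10.12/5.85 ≈ 1.730 → root-3 (1.732)

A=root-5, B=golden ratio, C=root-3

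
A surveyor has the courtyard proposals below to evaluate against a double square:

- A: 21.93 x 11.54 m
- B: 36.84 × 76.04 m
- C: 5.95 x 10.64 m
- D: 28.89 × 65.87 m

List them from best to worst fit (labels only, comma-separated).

A: 21.93/11.54 ≈ 1.900 → |1.900 − 2.000| = 0.100
B: 76.04/36.84 ≈ 2.064 → |2.064 − 2.000| = 0.064
C: 10.64/5.95 ≈ 1.788 → |1.788 − 2.000| = 0.212
D: 65.87/28.89 ≈ 2.280 → |2.280 − 2.000| = 0.280

B, A, C, D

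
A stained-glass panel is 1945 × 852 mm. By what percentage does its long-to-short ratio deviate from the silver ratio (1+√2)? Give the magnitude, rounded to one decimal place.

5.4%

Ratio = 1945 / 852 ≈ 2.2829.
Ideal silver ratio ≈ 2.4142. |2.2829 − 2.4142| / 2.4142 ≈ 5.44% → 5.4%.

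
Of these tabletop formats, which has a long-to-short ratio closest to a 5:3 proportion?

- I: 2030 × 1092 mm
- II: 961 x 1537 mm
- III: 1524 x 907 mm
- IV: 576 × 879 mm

III

Target 5:3 ≈ 1.667.
I: 1.859 (Δ0.192)  II: 1.599 (Δ0.068)  III: 1.680 (Δ0.013)  IV: 1.526 (Δ0.141)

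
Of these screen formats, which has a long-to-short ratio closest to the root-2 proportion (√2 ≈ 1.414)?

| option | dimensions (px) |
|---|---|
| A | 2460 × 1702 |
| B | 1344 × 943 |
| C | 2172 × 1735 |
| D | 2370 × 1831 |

B

Target root-2 ≈ 1.414.
A: 1.445 (Δ0.031)  B: 1.425 (Δ0.011)  C: 1.252 (Δ0.162)  D: 1.294 (Δ0.120)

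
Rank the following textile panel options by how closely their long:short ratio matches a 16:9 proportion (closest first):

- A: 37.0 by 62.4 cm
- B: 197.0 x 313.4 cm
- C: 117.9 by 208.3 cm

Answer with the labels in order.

C, A, B

A: 62.4/37.0 ≈ 1.686 → |1.686 − 1.778| = 0.092
B: 313.4/197.0 ≈ 1.591 → |1.591 − 1.778| = 0.187
C: 208.3/117.9 ≈ 1.767 → |1.767 − 1.778| = 0.011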